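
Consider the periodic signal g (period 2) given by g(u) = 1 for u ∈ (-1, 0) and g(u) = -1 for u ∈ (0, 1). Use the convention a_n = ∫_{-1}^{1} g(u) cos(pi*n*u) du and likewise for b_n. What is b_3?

-4/(3*pi)

b_3 = ∫_{-1}^{1} g(u) sin(3*pi*u) du.
g is odd and sin(3*pi*u) is odd, so the integrand is even and b_3 = 2 ∫_0^{1} g(u) sin(3*pi*u) du.
Directly, an antiderivative of (-1) sin(3*pi*u) is cos(3*pi*u)/(3*pi); evaluating from 0 to 1: ∫_{0}^{1} (-1) sin(3*pi*u) du = (-1/(3*pi)) - (1/(3*pi)) = -2/(3*pi).
Hence b_3 = 2·(-2/(3*pi)) = -4/(3*pi).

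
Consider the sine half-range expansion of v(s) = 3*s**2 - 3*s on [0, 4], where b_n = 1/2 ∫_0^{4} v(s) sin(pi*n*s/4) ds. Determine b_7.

24*(-16 + 147*pi**2)/(343*pi**3)

b_7 = 1/2 ∫_0^{4} (3*s**2 - 3*s) sin(7*pi*s/4) ds.
Integrating by parts twice (tabular method), an antiderivative of (3*s**2 - 3*s) sin(7*pi*s/4) is -12*s**2*cos(7*pi*s/4)/(7*pi) + 96*s*sin(7*pi*s/4)/(49*pi**2) + 12*s*cos(7*pi*s/4)/(7*pi) - 48*sin(7*pi*s/4)/(49*pi**2) + 384*cos(7*pi*s/4)/(343*pi**3); evaluating from 0 to 4: ∫_{0}^{4} (3*s**2 - 3*s) sin(7*pi*s/4) ds = (48*(-8 + 147*pi**2)/(343*pi**3)) - (384/(343*pi**3)) = 48*(-16 + 147*pi**2)/(343*pi**3).
Hence b_7 = (1/2)·(48*(-16 + 147*pi**2)/(343*pi**3)) = 24*(-16 + 147*pi**2)/(343*pi**3).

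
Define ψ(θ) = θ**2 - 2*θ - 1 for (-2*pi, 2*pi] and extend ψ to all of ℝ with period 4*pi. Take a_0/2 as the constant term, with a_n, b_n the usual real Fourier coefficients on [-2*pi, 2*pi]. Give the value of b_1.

b_1 = (1/(2*pi)) ∫_{-2*pi}^{2*pi} ψ(θ) sin(θ/2) dθ.
Integrating by parts twice (tabular method), an antiderivative of (θ**2 - 2*θ - 1) sin(θ/2) is -2*θ**2*cos(θ/2) + 8*θ*sin(θ/2) + 4*θ*cos(θ/2) - 8*sin(θ/2) + 18*cos(θ/2); evaluating from -2*pi to 2*pi: ∫_{-2*pi}^{2*pi} (θ**2 - 2*θ - 1) sin(θ/2) dθ = (-8*pi - 18 + 8*pi**2) - (-18 + 8*pi + 8*pi**2) = -16*pi.
Hence b_1 = (1/(2*pi))·(-16*pi) = -8.

-8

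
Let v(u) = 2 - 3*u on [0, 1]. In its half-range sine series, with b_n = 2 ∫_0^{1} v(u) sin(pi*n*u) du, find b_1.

b_1 = 2 ∫_0^{1} (2 - 3*u) sin(pi*u) du.
Integrating by parts (boundary term plus one more integral), an antiderivative of (2 - 3*u) sin(pi*u) is 3*u*cos(pi*u)/pi - 3*sin(pi*u)/pi**2 - 2*cos(pi*u)/pi; evaluating from 0 to 1: ∫_{0}^{1} (2 - 3*u) sin(pi*u) du = (-1/pi) - (-2/pi) = 1/pi.
Hence b_1 = 2·(1/pi) = 2/pi.

2/pi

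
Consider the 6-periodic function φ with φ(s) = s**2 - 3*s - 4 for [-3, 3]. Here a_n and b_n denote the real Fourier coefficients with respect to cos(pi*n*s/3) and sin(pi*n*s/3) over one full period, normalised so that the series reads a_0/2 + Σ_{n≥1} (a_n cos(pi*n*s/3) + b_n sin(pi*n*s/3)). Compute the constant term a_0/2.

a_0 = 1/3 ∫_{-3}^{3} φ(s) ds = 1/3 · (-6) = -2.
So the constant term a_0/2 = -1.

-1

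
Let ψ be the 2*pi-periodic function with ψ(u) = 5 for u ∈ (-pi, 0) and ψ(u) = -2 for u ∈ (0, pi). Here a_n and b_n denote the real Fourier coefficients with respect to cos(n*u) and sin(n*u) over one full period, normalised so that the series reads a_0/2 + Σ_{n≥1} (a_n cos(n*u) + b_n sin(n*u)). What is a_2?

0

a_2 = 1/pi ∫_{-pi}^{pi} ψ(u) cos(2*u) du.
Split the integral at the breakpoints.
Directly, an antiderivative of (5) cos(2*u) is 5*sin(2*u)/2; evaluating from -pi to 0: ∫_{-pi}^{0} (5) cos(2*u) du = (0) - (0) = 0.
Directly, an antiderivative of (-2) cos(2*u) is -sin(2*u); evaluating from 0 to pi: ∫_{0}^{pi} (-2) cos(2*u) du = (0) - (0) = 0.
Summing the pieces and multiplying by (1/pi) gives a_2 = 0.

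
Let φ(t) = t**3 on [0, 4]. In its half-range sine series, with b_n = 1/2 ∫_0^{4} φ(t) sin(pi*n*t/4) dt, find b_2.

-64/pi + 96/pi**3

b_2 = 1/2 ∫_0^{4} (t**3) sin(pi*t/2) dt.
Integrating by parts three times (tabular method), an antiderivative of (t**3) sin(pi*t/2) is -2*t**3*cos(pi*t/2)/pi + 12*t**2*sin(pi*t/2)/pi**2 + 48*t*cos(pi*t/2)/pi**3 - 96*sin(pi*t/2)/pi**4; evaluating from 0 to 4: ∫_{0}^{4} (t**3) sin(pi*t/2) dt = (-128/pi + 192/pi**3) - (0) = -128/pi + 192/pi**3.
Hence b_2 = (1/2)·(-128/pi + 192/pi**3) = -64/pi + 96/pi**3.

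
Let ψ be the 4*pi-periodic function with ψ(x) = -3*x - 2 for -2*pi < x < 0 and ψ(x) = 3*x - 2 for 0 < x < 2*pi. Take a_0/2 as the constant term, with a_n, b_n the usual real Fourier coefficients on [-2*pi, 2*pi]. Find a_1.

-24/pi

a_1 = (1/(2*pi)) ∫_{-2*pi}^{2*pi} ψ(x) cos(x/2) dx.
ψ is even and cos(x/2) is even, so the integrand is even and a_1 = 1/pi ∫_0^{2*pi} ψ(x) cos(x/2) dx.
Integrating by parts (boundary term plus one more integral), an antiderivative of (3*x - 2) cos(x/2) is 6*x*sin(x/2) - 4*sin(x/2) + 12*cos(x/2); evaluating from 0 to 2*pi: ∫_{0}^{2*pi} (3*x - 2) cos(x/2) dx = (-12) - (12) = -24.
Hence a_1 = (1/pi)·(-24) = -24/pi.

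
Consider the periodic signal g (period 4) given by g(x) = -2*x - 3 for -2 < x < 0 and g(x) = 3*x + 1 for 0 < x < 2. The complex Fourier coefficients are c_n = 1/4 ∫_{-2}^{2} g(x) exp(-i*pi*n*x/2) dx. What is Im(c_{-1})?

Since g is real-valued, Im(c_{-1}) = -1/4 ∫_{-2}^{2} g(x) sin(-pi*x/2) dx = b_{1}/2.
Split the integral at the breakpoints.
Integrating by parts (boundary term plus one more integral), an antiderivative of (-2*x - 3) sin(-pi*x/2) is -4*x*cos(pi*x/2)/pi + 8*sin(pi*x/2)/pi**2 - 6*cos(pi*x/2)/pi; evaluating from -2 to 0: ∫_{-2}^{0} (-2*x - 3) sin(-pi*x/2) dx = (-6/pi) - (-2/pi) = -4/pi.
Integrating by parts (boundary term plus one more integral), an antiderivative of (3*x + 1) sin(-pi*x/2) is 6*x*cos(pi*x/2)/pi - 12*sin(pi*x/2)/pi**2 + 2*cos(pi*x/2)/pi; evaluating from 0 to 2: ∫_{0}^{2} (3*x + 1) sin(-pi*x/2) dx = (-14/pi) - (2/pi) = -16/pi.
So ∫_{-2}^{2} g(x) sin(-pi*x/2) dx = -20/pi.
Hence Im(c_{-1}) = (-1/4)·(-20/pi) = 5/pi.

5/pi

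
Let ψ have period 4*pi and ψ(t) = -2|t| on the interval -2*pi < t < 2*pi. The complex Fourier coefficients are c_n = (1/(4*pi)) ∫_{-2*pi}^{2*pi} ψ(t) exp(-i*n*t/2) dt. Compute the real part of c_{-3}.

Since ψ is real-valued, Re(c_{-3}) = (1/(4*pi)) ∫_{-2*pi}^{2*pi} ψ(t) cos(-3*t/2) dt = a_{3}/2.
ψ is even and cos(-3*t/2) is even, so the integrand is even: ∫_{-2*pi}^{2*pi} ψ(t) cos(-3*t/2) dt = 2∫_0^{2*pi} ψ(t) cos(-3*t/2) dt.
Integrating by parts (boundary term plus one more integral), an antiderivative of (-2*t) cos(-3*t/2) is -4*t*sin(3*t/2)/3 - 8*cos(3*t/2)/9; evaluating from 0 to 2*pi: ∫_{0}^{2*pi} (-2*t) cos(-3*t/2) dt = (8/9) - (-8/9) = 16/9.
So ∫_{-2*pi}^{2*pi} ψ(t) cos(-3*t/2) dt = 32/9.
Hence Re(c_{-3}) = (1/(4*pi))·(32/9) = 8/(9*pi).

8/(9*pi)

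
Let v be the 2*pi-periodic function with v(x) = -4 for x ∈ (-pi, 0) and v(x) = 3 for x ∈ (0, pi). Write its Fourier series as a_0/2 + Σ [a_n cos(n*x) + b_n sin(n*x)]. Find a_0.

-1

a_0 = 1/pi ∫_{-pi}^{pi} v(x) dx = 1/pi · (-pi) = -1.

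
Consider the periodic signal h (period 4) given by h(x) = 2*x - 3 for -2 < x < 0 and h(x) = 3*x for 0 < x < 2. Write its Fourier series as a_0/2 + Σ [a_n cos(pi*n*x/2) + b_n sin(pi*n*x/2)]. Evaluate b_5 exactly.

b_5 = 1/2 ∫_{-2}^{2} h(x) sin(5*pi*x/2) dx.
Split the integral at the breakpoints.
Integrating by parts (boundary term plus one more integral), an antiderivative of (2*x - 3) sin(5*pi*x/2) is -4*x*cos(5*pi*x/2)/(5*pi) + 8*sin(5*pi*x/2)/(25*pi**2) + 6*cos(5*pi*x/2)/(5*pi); evaluating from -2 to 0: ∫_{-2}^{0} (2*x - 3) sin(5*pi*x/2) dx = (6/(5*pi)) - (-14/(5*pi)) = 4/pi.
Integrating by parts (boundary term plus one more integral), an antiderivative of (3*x) sin(5*pi*x/2) is -6*x*cos(5*pi*x/2)/(5*pi) + 12*sin(5*pi*x/2)/(25*pi**2); evaluating from 0 to 2: ∫_{0}^{2} (3*x) sin(5*pi*x/2) dx = (12/(5*pi)) - (0) = 12/(5*pi).
Summing the pieces and multiplying by (1/2) gives b_5 = 16/(5*pi).

16/(5*pi)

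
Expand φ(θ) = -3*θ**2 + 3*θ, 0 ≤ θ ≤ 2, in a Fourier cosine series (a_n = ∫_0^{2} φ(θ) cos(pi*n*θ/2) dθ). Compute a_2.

-12/pi**2

a_2 = ∫_0^{2} (-3*θ**2 + 3*θ) cos(pi*θ) dθ.
Integrating by parts twice (tabular method), an antiderivative of (-3*θ**2 + 3*θ) cos(pi*θ) is -3*θ**2*sin(pi*θ)/pi + 3*θ*sin(pi*θ)/pi - 6*θ*cos(pi*θ)/pi**2 + 6*sin(pi*θ)/pi**3 + 3*cos(pi*θ)/pi**2; evaluating from 0 to 2: ∫_{0}^{2} (-3*θ**2 + 3*θ) cos(pi*θ) dθ = (-9/pi**2) - (3/pi**2) = -12/pi**2.
Hence a_2 = -12/pi**2.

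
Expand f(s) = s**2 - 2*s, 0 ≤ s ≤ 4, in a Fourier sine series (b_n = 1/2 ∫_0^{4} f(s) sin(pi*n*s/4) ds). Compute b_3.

b_3 = 1/2 ∫_0^{4} (s**2 - 2*s) sin(3*pi*s/4) ds.
Integrating by parts twice (tabular method), an antiderivative of (s**2 - 2*s) sin(3*pi*s/4) is -4*s**2*cos(3*pi*s/4)/(3*pi) + 32*s*sin(3*pi*s/4)/(9*pi**2) + 8*s*cos(3*pi*s/4)/(3*pi) - 32*sin(3*pi*s/4)/(9*pi**2) + 128*cos(3*pi*s/4)/(27*pi**3); evaluating from 0 to 4: ∫_{0}^{4} (s**2 - 2*s) sin(3*pi*s/4) ds = (32*(-4 + 9*pi**2)/(27*pi**3)) - (128/(27*pi**3)) = 32*(-8 + 9*pi**2)/(27*pi**3).
Hence b_3 = (1/2)·(32*(-8 + 9*pi**2)/(27*pi**3)) = 16*(-8 + 9*pi**2)/(27*pi**3).

16*(-8 + 9*pi**2)/(27*pi**3)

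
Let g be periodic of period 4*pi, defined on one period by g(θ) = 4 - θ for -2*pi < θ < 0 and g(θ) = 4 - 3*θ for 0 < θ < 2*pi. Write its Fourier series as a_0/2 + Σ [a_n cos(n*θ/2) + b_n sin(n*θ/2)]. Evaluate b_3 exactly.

b_3 = (1/(2*pi)) ∫_{-2*pi}^{2*pi} g(θ) sin(3*θ/2) dθ.
Split the integral at the breakpoints.
Integrating by parts (boundary term plus one more integral), an antiderivative of (4 - θ) sin(3*θ/2) is 2*θ*cos(3*θ/2)/3 - 4*sin(3*θ/2)/9 - 8*cos(3*θ/2)/3; evaluating from -2*pi to 0: ∫_{-2*pi}^{0} (4 - θ) sin(3*θ/2) dθ = (-8/3) - (8/3 + 4*pi/3) = -16/3 - 4*pi/3.
Integrating by parts (boundary term plus one more integral), an antiderivative of (4 - 3*θ) sin(3*θ/2) is 2*θ*cos(3*θ/2) - 4*sin(3*θ/2)/3 - 8*cos(3*θ/2)/3; evaluating from 0 to 2*pi: ∫_{0}^{2*pi} (4 - 3*θ) sin(3*θ/2) dθ = (8/3 - 4*pi) - (-8/3) = 16/3 - 4*pi.
Summing the pieces and multiplying by (1/(2*pi)) gives b_3 = -8/3.

-8/3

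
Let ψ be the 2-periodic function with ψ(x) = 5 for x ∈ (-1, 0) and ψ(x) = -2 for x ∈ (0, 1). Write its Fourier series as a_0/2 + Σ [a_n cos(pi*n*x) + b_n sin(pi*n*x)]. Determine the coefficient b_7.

b_7 = ∫_{-1}^{1} ψ(x) sin(7*pi*x) dx.
Split the integral at the breakpoints.
Directly, an antiderivative of (5) sin(7*pi*x) is -5*cos(7*pi*x)/(7*pi); evaluating from -1 to 0: ∫_{-1}^{0} (5) sin(7*pi*x) dx = (-5/(7*pi)) - (5/(7*pi)) = -10/(7*pi).
Directly, an antiderivative of (-2) sin(7*pi*x) is 2*cos(7*pi*x)/(7*pi); evaluating from 0 to 1: ∫_{0}^{1} (-2) sin(7*pi*x) dx = (-2/(7*pi)) - (2/(7*pi)) = -4/(7*pi).
Summing the pieces gives b_7 = -2/pi.

-2/pi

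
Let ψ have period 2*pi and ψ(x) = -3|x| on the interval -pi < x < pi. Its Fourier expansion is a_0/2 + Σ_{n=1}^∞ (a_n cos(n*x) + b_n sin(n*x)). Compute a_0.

-3*pi

a_0 = 1/pi ∫_{-pi}^{pi} ψ(x) dx = 1/pi · (-3*pi**2) = -3*pi.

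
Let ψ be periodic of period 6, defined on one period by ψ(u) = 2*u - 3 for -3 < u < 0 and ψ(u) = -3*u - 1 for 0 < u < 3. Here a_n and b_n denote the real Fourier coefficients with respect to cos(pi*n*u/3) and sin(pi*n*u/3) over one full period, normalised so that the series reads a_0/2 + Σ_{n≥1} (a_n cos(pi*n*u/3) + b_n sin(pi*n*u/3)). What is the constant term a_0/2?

-23/4

a_0 = 1/3 ∫_{-3}^{3} ψ(u) du = 1/3 · (-69/2) = -23/2.
So the constant term a_0/2 = -23/4.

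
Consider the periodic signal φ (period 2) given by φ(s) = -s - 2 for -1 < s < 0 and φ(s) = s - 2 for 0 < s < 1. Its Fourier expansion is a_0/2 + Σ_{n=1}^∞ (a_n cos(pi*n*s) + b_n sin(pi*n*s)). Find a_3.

-4/(9*pi**2)

a_3 = ∫_{-1}^{1} φ(s) cos(3*pi*s) ds.
φ is even and cos(3*pi*s) is even, so the integrand is even and a_3 = 2 ∫_0^{1} φ(s) cos(3*pi*s) ds.
Integrating by parts (boundary term plus one more integral), an antiderivative of (s - 2) cos(3*pi*s) is s*sin(3*pi*s)/(3*pi) - 2*sin(3*pi*s)/(3*pi) + cos(3*pi*s)/(9*pi**2); evaluating from 0 to 1: ∫_{0}^{1} (s - 2) cos(3*pi*s) ds = (-1/(9*pi**2)) - (1/(9*pi**2)) = -2/(9*pi**2).
Hence a_3 = 2·(-2/(9*pi**2)) = -4/(9*pi**2).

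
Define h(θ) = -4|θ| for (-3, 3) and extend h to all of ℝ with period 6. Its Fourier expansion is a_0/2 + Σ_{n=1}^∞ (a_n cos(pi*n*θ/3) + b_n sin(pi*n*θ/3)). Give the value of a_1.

a_1 = 1/3 ∫_{-3}^{3} h(θ) cos(pi*θ/3) dθ.
h is even and cos(pi*θ/3) is even, so the integrand is even and a_1 = 2/3 ∫_0^{3} h(θ) cos(pi*θ/3) dθ.
Integrating by parts (boundary term plus one more integral), an antiderivative of (-4*θ) cos(pi*θ/3) is -12*θ*sin(pi*θ/3)/pi - 36*cos(pi*θ/3)/pi**2; evaluating from 0 to 3: ∫_{0}^{3} (-4*θ) cos(pi*θ/3) dθ = (36/pi**2) - (-36/pi**2) = 72/pi**2.
Hence a_1 = (2/3)·(72/pi**2) = 48/pi**2.

48/pi**2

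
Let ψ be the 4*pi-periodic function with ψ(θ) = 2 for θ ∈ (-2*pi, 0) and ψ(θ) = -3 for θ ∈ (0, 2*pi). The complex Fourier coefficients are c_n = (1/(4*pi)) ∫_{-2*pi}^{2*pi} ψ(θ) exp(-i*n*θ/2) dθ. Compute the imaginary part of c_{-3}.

Since ψ is real-valued, Im(c_{-3}) = -(1/(4*pi)) ∫_{-2*pi}^{2*pi} ψ(θ) sin(-3*θ/2) dθ = b_{3}/2.
Split the integral at the breakpoints.
Directly, an antiderivative of (2) sin(-3*θ/2) is 4*cos(3*θ/2)/3; evaluating from -2*pi to 0: ∫_{-2*pi}^{0} (2) sin(-3*θ/2) dθ = (4/3) - (-4/3) = 8/3.
Directly, an antiderivative of (-3) sin(-3*θ/2) is -2*cos(3*θ/2); evaluating from 0 to 2*pi: ∫_{0}^{2*pi} (-3) sin(-3*θ/2) dθ = (2) - (-2) = 4.
So ∫_{-2*pi}^{2*pi} ψ(θ) sin(-3*θ/2) dθ = 20/3.
Hence Im(c_{-3}) = (-1/(4*pi))·(20/3) = -5/(3*pi).

-5/(3*pi)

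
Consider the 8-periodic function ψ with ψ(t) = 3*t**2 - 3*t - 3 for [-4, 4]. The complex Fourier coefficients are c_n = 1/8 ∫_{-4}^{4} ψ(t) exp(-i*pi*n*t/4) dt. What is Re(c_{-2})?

Since ψ is real-valued, Re(c_{-2}) = 1/8 ∫_{-4}^{4} ψ(t) cos(-pi*t/2) dt = a_{2}/2.
Integrating by parts twice (tabular method), an antiderivative of (3*t**2 - 3*t - 3) cos(-pi*t/2) is 6*t**2*sin(pi*t/2)/pi - 6*t*sin(pi*t/2)/pi + 24*t*cos(pi*t/2)/pi**2 - 6*sin(pi*t/2)/pi - 48*sin(pi*t/2)/pi**3 - 12*cos(pi*t/2)/pi**2; evaluating from -4 to 4: ∫_{-4}^{4} (3*t**2 - 3*t - 3) cos(-pi*t/2) dt = (84/pi**2) - (-108/pi**2) = 192/pi**2.
Hence Re(c_{-2}) = (1/8)·(192/pi**2) = 24/pi**2.

24/pi**2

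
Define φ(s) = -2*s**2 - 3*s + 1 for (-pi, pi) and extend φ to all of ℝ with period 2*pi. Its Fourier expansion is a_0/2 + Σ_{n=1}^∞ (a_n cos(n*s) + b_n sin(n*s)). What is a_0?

a_0 = 1/pi ∫_{-pi}^{pi} φ(s) ds = 1/pi · (-4*pi**3/3 + 2*pi) = 2 - 4*pi**2/3.

2 - 4*pi**2/3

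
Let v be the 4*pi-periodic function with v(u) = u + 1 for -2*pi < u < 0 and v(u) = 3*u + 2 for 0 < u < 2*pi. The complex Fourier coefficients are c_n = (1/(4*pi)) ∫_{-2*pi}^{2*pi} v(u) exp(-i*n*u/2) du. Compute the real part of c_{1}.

-4/pi

Since v is real-valued, Re(c_{1}) = (1/(4*pi)) ∫_{-2*pi}^{2*pi} v(u) cos(u/2) du = a_{1}/2.
Split the integral at the breakpoints.
Integrating by parts (boundary term plus one more integral), an antiderivative of (u + 1) cos(u/2) is 2*u*sin(u/2) + 2*sin(u/2) + 4*cos(u/2); evaluating from -2*pi to 0: ∫_{-2*pi}^{0} (u + 1) cos(u/2) du = (4) - (-4) = 8.
Integrating by parts (boundary term plus one more integral), an antiderivative of (3*u + 2) cos(u/2) is 6*u*sin(u/2) + 4*sin(u/2) + 12*cos(u/2); evaluating from 0 to 2*pi: ∫_{0}^{2*pi} (3*u + 2) cos(u/2) du = (-12) - (12) = -24.
So ∫_{-2*pi}^{2*pi} v(u) cos(u/2) du = -16.
Hence Re(c_{1}) = (1/(4*pi))·(-16) = -4/pi.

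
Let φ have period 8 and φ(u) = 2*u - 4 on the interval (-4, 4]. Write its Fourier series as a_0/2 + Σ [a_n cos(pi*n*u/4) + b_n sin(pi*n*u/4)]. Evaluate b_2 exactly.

-8/pi

b_2 = 1/4 ∫_{-4}^{4} φ(u) sin(pi*u/2) du.
Integrating by parts (boundary term plus one more integral), an antiderivative of (2*u - 4) sin(pi*u/2) is -4*u*cos(pi*u/2)/pi + 8*sin(pi*u/2)/pi**2 + 8*cos(pi*u/2)/pi; evaluating from -4 to 4: ∫_{-4}^{4} (2*u - 4) sin(pi*u/2) du = (-8/pi) - (24/pi) = -32/pi.
Hence b_2 = (1/4)·(-32/pi) = -8/pi.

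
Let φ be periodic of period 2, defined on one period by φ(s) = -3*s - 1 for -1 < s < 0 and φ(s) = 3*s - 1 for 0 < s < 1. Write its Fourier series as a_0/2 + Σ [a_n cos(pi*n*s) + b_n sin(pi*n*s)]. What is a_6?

a_6 = ∫_{-1}^{1} φ(s) cos(6*pi*s) ds.
φ is even and cos(6*pi*s) is even, so the integrand is even and a_6 = 2 ∫_0^{1} φ(s) cos(6*pi*s) ds.
Integrating by parts (boundary term plus one more integral), an antiderivative of (3*s - 1) cos(6*pi*s) is s*sin(6*pi*s)/(2*pi) - sin(6*pi*s)/(6*pi) + cos(6*pi*s)/(12*pi**2); evaluating from 0 to 1: ∫_{0}^{1} (3*s - 1) cos(6*pi*s) ds = (1/(12*pi**2)) - (1/(12*pi**2)) = 0.
Hence a_6 = 2·(0) = 0.

0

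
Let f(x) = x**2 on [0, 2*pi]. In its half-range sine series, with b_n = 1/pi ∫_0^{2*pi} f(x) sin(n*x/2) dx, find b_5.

b_5 = 1/pi ∫_0^{2*pi} (x**2) sin(5*x/2) dx.
Integrating by parts twice (tabular method), an antiderivative of (x**2) sin(5*x/2) is -2*x**2*cos(5*x/2)/5 + 8*x*sin(5*x/2)/25 + 16*cos(5*x/2)/125; evaluating from 0 to 2*pi: ∫_{0}^{2*pi} (x**2) sin(5*x/2) dx = (-16/125 + 8*pi**2/5) - (16/125) = -32/125 + 8*pi**2/5.
Hence b_5 = (1/pi)·(-32/125 + 8*pi**2/5) = 8*(-4 + 25*pi**2)/(125*pi).

8*(-4 + 25*pi**2)/(125*pi)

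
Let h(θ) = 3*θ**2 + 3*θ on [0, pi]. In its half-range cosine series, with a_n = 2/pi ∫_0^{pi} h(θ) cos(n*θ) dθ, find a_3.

a_3 = 2/pi ∫_0^{pi} (3*θ**2 + 3*θ) cos(3*θ) dθ.
Integrating by parts twice (tabular method), an antiderivative of (3*θ**2 + 3*θ) cos(3*θ) is θ**2*sin(3*θ) + θ*sin(3*θ) + 2*θ*cos(3*θ)/3 - 2*sin(3*θ)/9 + cos(3*θ)/3; evaluating from 0 to pi: ∫_{0}^{pi} (3*θ**2 + 3*θ) cos(3*θ) dθ = (-2*pi/3 - 1/3) - (1/3) = -2*pi/3 - 2/3.
Hence a_3 = (2/pi)·(-2*pi/3 - 2/3) = 4*(-pi - 1)/(3*pi).

4*(-pi - 1)/(3*pi)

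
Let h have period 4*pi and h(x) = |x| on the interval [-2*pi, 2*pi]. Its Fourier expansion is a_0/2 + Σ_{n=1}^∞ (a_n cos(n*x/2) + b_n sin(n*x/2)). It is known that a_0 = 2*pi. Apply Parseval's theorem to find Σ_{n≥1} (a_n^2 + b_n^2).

Parseval: a_0^2/2 + Σ_{n≥1} (a_n^2+b_n^2) = (1/(2*pi)) ∫_{-2*pi}^{2*pi} h(x)^2 dx = 8*pi**2/3.
Subtract a_0^2/2 = 2*pi**2: Σ (a_n^2+b_n^2) = 2*pi**2/3.

2*pi**2/3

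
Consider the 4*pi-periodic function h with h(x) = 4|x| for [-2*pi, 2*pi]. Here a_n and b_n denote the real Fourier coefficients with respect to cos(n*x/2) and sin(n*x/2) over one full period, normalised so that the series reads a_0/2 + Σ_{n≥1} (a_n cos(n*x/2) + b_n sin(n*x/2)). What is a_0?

a_0 = (1/(2*pi)) ∫_{-2*pi}^{2*pi} h(x) dx = (1/(2*pi)) · (16*pi**2) = 8*pi.

8*pi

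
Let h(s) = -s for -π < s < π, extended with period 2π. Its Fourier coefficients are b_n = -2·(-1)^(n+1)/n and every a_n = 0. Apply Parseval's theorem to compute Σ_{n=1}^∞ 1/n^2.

pi**2/6

Parseval: Σ b_n^2 = (1/π) ∫_{-π}^{π} h(s)^2 ds = 2*pi**2/3.
Σ b_n^2 = Σ 4/n^2, so Σ 1/n^2 = (2*pi**2/3)/4 = pi**2/6.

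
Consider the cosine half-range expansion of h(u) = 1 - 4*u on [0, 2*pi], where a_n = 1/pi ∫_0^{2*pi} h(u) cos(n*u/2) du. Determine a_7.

32/(49*pi)

a_7 = 1/pi ∫_0^{2*pi} (1 - 4*u) cos(7*u/2) du.
Integrating by parts (boundary term plus one more integral), an antiderivative of (1 - 4*u) cos(7*u/2) is -8*u*sin(7*u/2)/7 + 2*sin(7*u/2)/7 - 16*cos(7*u/2)/49; evaluating from 0 to 2*pi: ∫_{0}^{2*pi} (1 - 4*u) cos(7*u/2) du = (16/49) - (-16/49) = 32/49.
Hence a_7 = (1/pi)·(32/49) = 32/(49*pi).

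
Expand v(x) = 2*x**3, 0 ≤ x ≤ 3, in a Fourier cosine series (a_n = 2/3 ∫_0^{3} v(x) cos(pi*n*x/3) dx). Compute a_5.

a_5 = 2/3 ∫_0^{3} (2*x**3) cos(5*pi*x/3) dx.
Integrating by parts three times (tabular method), an antiderivative of (2*x**3) cos(5*pi*x/3) is 6*x**3*sin(5*pi*x/3)/(5*pi) + 54*x**2*cos(5*pi*x/3)/(25*pi**2) - 324*x*sin(5*pi*x/3)/(125*pi**3) - 972*cos(5*pi*x/3)/(625*pi**4); evaluating from 0 to 3: ∫_{0}^{3} (2*x**3) cos(5*pi*x/3) dx = (486*(2 - 25*pi**2)/(625*pi**4)) - (-972/(625*pi**4)) = 486*(4 - 25*pi**2)/(625*pi**4).
Hence a_5 = (2/3)·(486*(4 - 25*pi**2)/(625*pi**4)) = 324*(4 - 25*pi**2)/(625*pi**4).

324*(4 - 25*pi**2)/(625*pi**4)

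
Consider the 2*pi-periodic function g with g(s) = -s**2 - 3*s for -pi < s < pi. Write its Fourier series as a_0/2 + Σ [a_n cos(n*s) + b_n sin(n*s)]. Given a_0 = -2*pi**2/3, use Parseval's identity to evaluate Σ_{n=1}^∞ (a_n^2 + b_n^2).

Parseval: a_0^2/2 + Σ_{n≥1} (a_n^2+b_n^2) = 1/pi ∫_{-pi}^{pi} g(s)^2 ds = 2*pi**2*(pi**2 + 15)/5.
Subtract a_0^2/2 = 2*pi**4/9: Σ (a_n^2+b_n^2) = pi**2*(8*pi**2/45 + 6).

pi**2*(8*pi**2/45 + 6)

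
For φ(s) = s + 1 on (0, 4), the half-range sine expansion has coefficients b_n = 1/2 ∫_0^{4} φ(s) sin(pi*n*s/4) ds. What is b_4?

-2/pi

b_4 = 1/2 ∫_0^{4} (s + 1) sin(pi*s) ds.
Integrating by parts (boundary term plus one more integral), an antiderivative of (s + 1) sin(pi*s) is -s*cos(pi*s)/pi + sin(pi*s)/pi**2 - cos(pi*s)/pi; evaluating from 0 to 4: ∫_{0}^{4} (s + 1) sin(pi*s) ds = (-5/pi) - (-1/pi) = -4/pi.
Hence b_4 = (1/2)·(-4/pi) = -2/pi.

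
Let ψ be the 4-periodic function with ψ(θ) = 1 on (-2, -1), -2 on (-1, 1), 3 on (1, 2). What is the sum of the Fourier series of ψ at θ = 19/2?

3

θ = 19/2 differs from θ = 3/2 by 2 full period(s), and the series is 4-periodic.
ψ is continuous at θ = 3/2 with value 3, so the series converges to 3 there.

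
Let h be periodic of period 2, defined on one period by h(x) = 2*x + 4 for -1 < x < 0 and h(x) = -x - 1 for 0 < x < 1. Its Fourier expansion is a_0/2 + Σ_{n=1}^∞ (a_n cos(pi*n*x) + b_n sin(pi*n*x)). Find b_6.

b_6 = ∫_{-1}^{1} h(x) sin(6*pi*x) dx.
Split the integral at the breakpoints.
Integrating by parts (boundary term plus one more integral), an antiderivative of (2*x + 4) sin(6*pi*x) is -x*cos(6*pi*x)/(3*pi) + sin(6*pi*x)/(18*pi**2) - 2*cos(6*pi*x)/(3*pi); evaluating from -1 to 0: ∫_{-1}^{0} (2*x + 4) sin(6*pi*x) dx = (-2/(3*pi)) - (-1/(3*pi)) = -1/(3*pi).
Integrating by parts (boundary term plus one more integral), an antiderivative of (-x - 1) sin(6*pi*x) is x*cos(6*pi*x)/(6*pi) - sin(6*pi*x)/(36*pi**2) + cos(6*pi*x)/(6*pi); evaluating from 0 to 1: ∫_{0}^{1} (-x - 1) sin(6*pi*x) dx = (1/(3*pi)) - (1/(6*pi)) = 1/(6*pi).
Summing the pieces gives b_6 = -1/(6*pi).

-1/(6*pi)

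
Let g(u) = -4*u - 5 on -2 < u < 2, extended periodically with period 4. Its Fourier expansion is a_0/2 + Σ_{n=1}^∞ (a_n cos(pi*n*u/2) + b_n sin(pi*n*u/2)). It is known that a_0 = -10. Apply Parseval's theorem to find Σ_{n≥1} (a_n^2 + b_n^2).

128/3

Parseval: a_0^2/2 + Σ_{n≥1} (a_n^2+b_n^2) = 1/2 ∫_{-2}^{2} g(u)^2 du = 278/3.
Subtract a_0^2/2 = 50: Σ (a_n^2+b_n^2) = 128/3.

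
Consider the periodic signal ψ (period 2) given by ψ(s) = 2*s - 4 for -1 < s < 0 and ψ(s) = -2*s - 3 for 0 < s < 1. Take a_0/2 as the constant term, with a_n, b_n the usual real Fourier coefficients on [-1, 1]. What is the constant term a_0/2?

a_0 = ∫_{-1}^{1} ψ(s) ds = -9.
So the constant term a_0/2 = -9/2.

-9/2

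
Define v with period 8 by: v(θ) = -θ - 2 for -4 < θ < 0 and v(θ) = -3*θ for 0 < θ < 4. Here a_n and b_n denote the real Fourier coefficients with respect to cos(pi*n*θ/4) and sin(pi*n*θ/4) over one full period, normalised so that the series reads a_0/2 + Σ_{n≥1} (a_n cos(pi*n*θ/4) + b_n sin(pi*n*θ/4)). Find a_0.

-6

a_0 = 1/4 ∫_{-4}^{4} v(θ) dθ = 1/4 · (-24) = -6.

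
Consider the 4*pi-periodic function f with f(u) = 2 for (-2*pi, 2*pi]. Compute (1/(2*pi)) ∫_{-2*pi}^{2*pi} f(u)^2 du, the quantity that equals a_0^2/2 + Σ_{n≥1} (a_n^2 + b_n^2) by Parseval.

(1/(2*pi)) ∫_{-2*pi}^{2*pi} f(u)^2 du = (1/(2*pi)) · (16*pi) = 8.

8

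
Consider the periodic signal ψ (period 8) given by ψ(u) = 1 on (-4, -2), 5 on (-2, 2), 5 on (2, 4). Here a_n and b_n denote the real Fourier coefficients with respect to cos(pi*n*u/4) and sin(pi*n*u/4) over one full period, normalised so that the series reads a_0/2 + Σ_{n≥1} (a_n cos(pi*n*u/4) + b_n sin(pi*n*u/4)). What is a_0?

a_0 = 1/4 ∫_{-4}^{4} ψ(u) du = 1/4 · (32) = 8.

8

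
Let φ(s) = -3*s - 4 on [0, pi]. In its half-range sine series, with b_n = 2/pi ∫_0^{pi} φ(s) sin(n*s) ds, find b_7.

2*(-3*pi - 8)/(7*pi)

b_7 = 2/pi ∫_0^{pi} (-3*s - 4) sin(7*s) ds.
Integrating by parts (boundary term plus one more integral), an antiderivative of (-3*s - 4) sin(7*s) is 3*s*cos(7*s)/7 - 3*sin(7*s)/49 + 4*cos(7*s)/7; evaluating from 0 to pi: ∫_{0}^{pi} (-3*s - 4) sin(7*s) ds = (-3*pi/7 - 4/7) - (4/7) = -3*pi/7 - 8/7.
Hence b_7 = (2/pi)·(-3*pi/7 - 8/7) = 2*(-3*pi - 8)/(7*pi).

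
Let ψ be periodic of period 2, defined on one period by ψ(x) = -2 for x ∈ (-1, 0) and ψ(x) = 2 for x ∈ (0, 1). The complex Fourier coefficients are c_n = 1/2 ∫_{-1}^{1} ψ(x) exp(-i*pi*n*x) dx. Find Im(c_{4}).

Since ψ is real-valued, Im(c_{4}) = -1/2 ∫_{-1}^{1} ψ(x) sin(4*pi*x) dx = -b_{4}/2.
ψ is odd and sin(4*pi*x) is odd, so the integrand is even: ∫_{-1}^{1} ψ(x) sin(4*pi*x) dx = 2∫_0^{1} ψ(x) sin(4*pi*x) dx.
Directly, an antiderivative of (2) sin(4*pi*x) is -cos(4*pi*x)/(2*pi); evaluating from 0 to 1: ∫_{0}^{1} (2) sin(4*pi*x) dx = (-1/(2*pi)) - (-1/(2*pi)) = 0.
So ∫_{-1}^{1} ψ(x) sin(4*pi*x) dx = 0.
Hence Im(c_{4}) = (-1/2)·(0) = 0.

0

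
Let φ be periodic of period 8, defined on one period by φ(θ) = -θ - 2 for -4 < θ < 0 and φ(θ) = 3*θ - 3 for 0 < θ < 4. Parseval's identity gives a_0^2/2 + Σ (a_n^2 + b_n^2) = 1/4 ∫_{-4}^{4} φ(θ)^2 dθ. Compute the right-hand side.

67/3

1/4 ∫_{-4}^{4} φ(θ)^2 dθ = 1/4 · (268/3) = 67/3.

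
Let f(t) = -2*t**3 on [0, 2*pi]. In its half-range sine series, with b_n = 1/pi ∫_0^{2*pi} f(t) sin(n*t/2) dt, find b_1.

b_1 = 1/pi ∫_0^{2*pi} (-2*t**3) sin(t/2) dt.
Integrating by parts three times (tabular method), an antiderivative of (-2*t**3) sin(t/2) is 4*t**3*cos(t/2) - 24*t**2*sin(t/2) - 96*t*cos(t/2) + 192*sin(t/2); evaluating from 0 to 2*pi: ∫_{0}^{2*pi} (-2*t**3) sin(t/2) dt = (32*pi*(6 - pi**2)) - (0) = 32*pi*(6 - pi**2).
Hence b_1 = (1/pi)·(32*pi*(6 - pi**2)) = 192 - 32*pi**2.

192 - 32*pi**2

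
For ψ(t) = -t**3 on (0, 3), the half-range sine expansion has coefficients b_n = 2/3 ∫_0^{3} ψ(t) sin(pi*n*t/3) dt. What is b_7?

b_7 = 2/3 ∫_0^{3} (-t**3) sin(7*pi*t/3) dt.
Integrating by parts three times (tabular method), an antiderivative of (-t**3) sin(7*pi*t/3) is 3*t**3*cos(7*pi*t/3)/(7*pi) - 27*t**2*sin(7*pi*t/3)/(49*pi**2) - 162*t*cos(7*pi*t/3)/(343*pi**3) + 486*sin(7*pi*t/3)/(2401*pi**4); evaluating from 0 to 3: ∫_{0}^{3} (-t**3) sin(7*pi*t/3) dt = (81*(6 - 49*pi**2)/(343*pi**3)) - (0) = 81*(6 - 49*pi**2)/(343*pi**3).
Hence b_7 = (2/3)·(81*(6 - 49*pi**2)/(343*pi**3)) = 54*(6 - 49*pi**2)/(343*pi**3).

54*(6 - 49*pi**2)/(343*pi**3)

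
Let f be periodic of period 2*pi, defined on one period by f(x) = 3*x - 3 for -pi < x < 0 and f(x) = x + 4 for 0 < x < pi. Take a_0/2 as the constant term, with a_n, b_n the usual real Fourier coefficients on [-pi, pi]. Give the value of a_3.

4/(9*pi)

a_3 = 1/pi ∫_{-pi}^{pi} f(x) cos(3*x) dx.
Split the integral at the breakpoints.
Integrating by parts (boundary term plus one more integral), an antiderivative of (3*x - 3) cos(3*x) is x*sin(3*x) - sin(3*x) + cos(3*x)/3; evaluating from -pi to 0: ∫_{-pi}^{0} (3*x - 3) cos(3*x) dx = (1/3) - (-1/3) = 2/3.
Integrating by parts (boundary term plus one more integral), an antiderivative of (x + 4) cos(3*x) is x*sin(3*x)/3 + 4*sin(3*x)/3 + cos(3*x)/9; evaluating from 0 to pi: ∫_{0}^{pi} (x + 4) cos(3*x) dx = (-1/9) - (1/9) = -2/9.
Summing the pieces and multiplying by (1/pi) gives a_3 = 4/(9*pi).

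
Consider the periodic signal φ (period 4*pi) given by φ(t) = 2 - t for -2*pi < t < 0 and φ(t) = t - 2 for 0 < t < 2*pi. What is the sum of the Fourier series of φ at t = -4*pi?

0

t = -4*pi differs from t = 0 by -1 full period(s), and the series is 4*pi-periodic.
At t = 0 the one-sided limits are φ(0^-) = 2 and φ(0^+) = -2.
By Dirichlet's theorem the series converges to their average, [(2) + (-2)]/2 = 0.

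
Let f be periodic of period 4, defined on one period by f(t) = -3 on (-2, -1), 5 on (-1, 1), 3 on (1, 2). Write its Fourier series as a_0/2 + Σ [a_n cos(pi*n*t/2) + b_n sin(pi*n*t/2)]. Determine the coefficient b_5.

6/(5*pi)

b_5 = 1/2 ∫_{-2}^{2} f(t) sin(5*pi*t/2) dt.
Split the integral at the breakpoints.
Directly, an antiderivative of (-3) sin(5*pi*t/2) is 6*cos(5*pi*t/2)/(5*pi); evaluating from -2 to -1: ∫_{-2}^{-1} (-3) sin(5*pi*t/2) dt = (0) - (-6/(5*pi)) = 6/(5*pi).
Directly, an antiderivative of (5) sin(5*pi*t/2) is -2*cos(5*pi*t/2)/pi; evaluating from -1 to 1: ∫_{-1}^{1} (5) sin(5*pi*t/2) dt = (0) - (0) = 0.
Directly, an antiderivative of (3) sin(5*pi*t/2) is -6*cos(5*pi*t/2)/(5*pi); evaluating from 1 to 2: ∫_{1}^{2} (3) sin(5*pi*t/2) dt = (6/(5*pi)) - (0) = 6/(5*pi).
Summing the pieces and multiplying by (1/2) gives b_5 = 6/(5*pi).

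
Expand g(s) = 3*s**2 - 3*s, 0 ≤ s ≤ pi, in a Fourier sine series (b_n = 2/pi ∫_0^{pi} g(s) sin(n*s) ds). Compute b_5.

b_5 = 2/pi ∫_0^{pi} (3*s**2 - 3*s) sin(5*s) ds.
Integrating by parts twice (tabular method), an antiderivative of (3*s**2 - 3*s) sin(5*s) is -3*s**2*cos(5*s)/5 + 6*s*sin(5*s)/25 + 3*s*cos(5*s)/5 - 3*sin(5*s)/25 + 6*cos(5*s)/125; evaluating from 0 to pi: ∫_{0}^{pi} (3*s**2 - 3*s) sin(5*s) ds = (-3*pi/5 - 6/125 + 3*pi**2/5) - (6/125) = -3*pi/5 - 12/125 + 3*pi**2/5.
Hence b_5 = (2/pi)·(-3*pi/5 - 12/125 + 3*pi**2/5) = 6*(-25*pi - 4 + 25*pi**2)/(125*pi).

6*(-25*pi - 4 + 25*pi**2)/(125*pi)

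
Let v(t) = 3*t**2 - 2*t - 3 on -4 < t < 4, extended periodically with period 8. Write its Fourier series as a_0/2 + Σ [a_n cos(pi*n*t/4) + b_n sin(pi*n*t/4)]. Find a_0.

26

a_0 = 1/4 ∫_{-4}^{4} v(t) dt = 1/4 · (104) = 26.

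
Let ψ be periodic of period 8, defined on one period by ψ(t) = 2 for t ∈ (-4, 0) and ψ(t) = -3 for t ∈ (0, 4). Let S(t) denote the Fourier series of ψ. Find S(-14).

-3

t = -14 differs from t = 2 by -2 full period(s), and the series is 8-periodic.
ψ is continuous at t = 2 with value -3, so the series converges to -3 there.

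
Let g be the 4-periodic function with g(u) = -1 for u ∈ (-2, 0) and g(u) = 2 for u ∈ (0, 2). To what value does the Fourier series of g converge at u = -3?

2

u = -3 differs from u = 1 by -1 full period(s), and the series is 4-periodic.
g is continuous at u = 1 with value 2, so the series converges to 2 there.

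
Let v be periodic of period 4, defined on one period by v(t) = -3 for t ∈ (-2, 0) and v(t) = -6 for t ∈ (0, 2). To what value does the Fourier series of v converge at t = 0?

At t = 0 the one-sided limits are v(0^-) = -3 and v(0^+) = -6.
By Dirichlet's theorem the series converges to their average, [(-3) + (-6)]/2 = -9/2.

-9/2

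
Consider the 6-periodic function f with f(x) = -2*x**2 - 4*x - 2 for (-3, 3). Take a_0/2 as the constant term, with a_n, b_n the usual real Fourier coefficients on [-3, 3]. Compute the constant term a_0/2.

a_0 = 1/3 ∫_{-3}^{3} f(x) dx = 1/3 · (-48) = -16.
So the constant term a_0/2 = -8.

-8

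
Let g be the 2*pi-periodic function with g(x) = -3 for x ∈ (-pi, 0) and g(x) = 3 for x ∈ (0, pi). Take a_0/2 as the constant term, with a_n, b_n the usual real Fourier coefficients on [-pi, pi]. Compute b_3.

4/pi

b_3 = 1/pi ∫_{-pi}^{pi} g(x) sin(3*x) dx.
g is odd and sin(3*x) is odd, so the integrand is even and b_3 = 2/pi ∫_0^{pi} g(x) sin(3*x) dx.
Directly, an antiderivative of (3) sin(3*x) is -cos(3*x); evaluating from 0 to pi: ∫_{0}^{pi} (3) sin(3*x) dx = (1) - (-1) = 2.
Hence b_3 = (2/pi)·(2) = 4/pi.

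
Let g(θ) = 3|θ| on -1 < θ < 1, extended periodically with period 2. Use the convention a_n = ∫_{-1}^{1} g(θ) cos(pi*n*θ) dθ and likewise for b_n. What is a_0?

a_0 = ∫_{-1}^{1} g(θ) dθ = 3.

3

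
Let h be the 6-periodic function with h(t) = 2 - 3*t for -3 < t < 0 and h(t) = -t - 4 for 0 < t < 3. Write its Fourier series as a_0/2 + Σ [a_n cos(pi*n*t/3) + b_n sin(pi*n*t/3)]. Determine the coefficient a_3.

-4/(3*pi**2)

a_3 = 1/3 ∫_{-3}^{3} h(t) cos(pi*t) dt.
Split the integral at the breakpoints.
Integrating by parts (boundary term plus one more integral), an antiderivative of (2 - 3*t) cos(pi*t) is -3*t*sin(pi*t)/pi + 2*sin(pi*t)/pi - 3*cos(pi*t)/pi**2; evaluating from -3 to 0: ∫_{-3}^{0} (2 - 3*t) cos(pi*t) dt = (-3/pi**2) - (3/pi**2) = -6/pi**2.
Integrating by parts (boundary term plus one more integral), an antiderivative of (-t - 4) cos(pi*t) is -t*sin(pi*t)/pi - 4*sin(pi*t)/pi - cos(pi*t)/pi**2; evaluating from 0 to 3: ∫_{0}^{3} (-t - 4) cos(pi*t) dt = (pi**(-2)) - (-1/pi**2) = 2/pi**2.
Summing the pieces and multiplying by (1/3) gives a_3 = -4/(3*pi**2).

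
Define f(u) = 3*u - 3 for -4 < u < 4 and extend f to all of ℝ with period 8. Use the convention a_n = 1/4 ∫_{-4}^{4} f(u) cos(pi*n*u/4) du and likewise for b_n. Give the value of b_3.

b_3 = 1/4 ∫_{-4}^{4} f(u) sin(3*pi*u/4) du.
Integrating by parts (boundary term plus one more integral), an antiderivative of (3*u - 3) sin(3*pi*u/4) is -4*u*cos(3*pi*u/4)/pi + 16*sin(3*pi*u/4)/(3*pi**2) + 4*cos(3*pi*u/4)/pi; evaluating from -4 to 4: ∫_{-4}^{4} (3*u - 3) sin(3*pi*u/4) du = (12/pi) - (-20/pi) = 32/pi.
Hence b_3 = (1/4)·(32/pi) = 8/pi.

8/pi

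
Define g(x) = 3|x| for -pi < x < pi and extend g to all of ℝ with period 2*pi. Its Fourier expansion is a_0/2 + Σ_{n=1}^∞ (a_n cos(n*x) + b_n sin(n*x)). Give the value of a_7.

-12/(49*pi)

a_7 = 1/pi ∫_{-pi}^{pi} g(x) cos(7*x) dx.
g is even and cos(7*x) is even, so the integrand is even and a_7 = 2/pi ∫_0^{pi} g(x) cos(7*x) dx.
Integrating by parts (boundary term plus one more integral), an antiderivative of (3*x) cos(7*x) is 3*x*sin(7*x)/7 + 3*cos(7*x)/49; evaluating from 0 to pi: ∫_{0}^{pi} (3*x) cos(7*x) dx = (-3/49) - (3/49) = -6/49.
Hence a_7 = (2/pi)·(-6/49) = -12/(49*pi).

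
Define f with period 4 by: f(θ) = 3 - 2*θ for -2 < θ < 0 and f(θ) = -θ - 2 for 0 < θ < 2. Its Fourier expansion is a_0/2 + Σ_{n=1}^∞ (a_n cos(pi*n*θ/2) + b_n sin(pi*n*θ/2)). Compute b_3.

-16/(3*pi)

b_3 = 1/2 ∫_{-2}^{2} f(θ) sin(3*pi*θ/2) dθ.
Split the integral at the breakpoints.
Integrating by parts (boundary term plus one more integral), an antiderivative of (3 - 2*θ) sin(3*pi*θ/2) is 4*θ*cos(3*pi*θ/2)/(3*pi) - 8*sin(3*pi*θ/2)/(9*pi**2) - 2*cos(3*pi*θ/2)/pi; evaluating from -2 to 0: ∫_{-2}^{0} (3 - 2*θ) sin(3*pi*θ/2) dθ = (-2/pi) - (14/(3*pi)) = -20/(3*pi).
Integrating by parts (boundary term plus one more integral), an antiderivative of (-θ - 2) sin(3*pi*θ/2) is 2*θ*cos(3*pi*θ/2)/(3*pi) - 4*sin(3*pi*θ/2)/(9*pi**2) + 4*cos(3*pi*θ/2)/(3*pi); evaluating from 0 to 2: ∫_{0}^{2} (-θ - 2) sin(3*pi*θ/2) dθ = (-8/(3*pi)) - (4/(3*pi)) = -4/pi.
Summing the pieces and multiplying by (1/2) gives b_3 = -16/(3*pi).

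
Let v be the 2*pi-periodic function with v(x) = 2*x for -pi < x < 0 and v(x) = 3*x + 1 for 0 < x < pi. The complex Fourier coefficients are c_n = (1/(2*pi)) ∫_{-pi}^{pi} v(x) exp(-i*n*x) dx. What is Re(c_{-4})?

Since v is real-valued, Re(c_{-4}) = (1/(2*pi)) ∫_{-pi}^{pi} v(x) cos(-4*x) dx = a_{4}/2.
Split the integral at the breakpoints.
Integrating by parts (boundary term plus one more integral), an antiderivative of (2*x) cos(-4*x) is x*sin(4*x)/2 + cos(4*x)/8; evaluating from -pi to 0: ∫_{-pi}^{0} (2*x) cos(-4*x) dx = (1/8) - (1/8) = 0.
Integrating by parts (boundary term plus one more integral), an antiderivative of (3*x + 1) cos(-4*x) is 3*x*sin(4*x)/4 + sin(4*x)/4 + 3*cos(4*x)/16; evaluating from 0 to pi: ∫_{0}^{pi} (3*x + 1) cos(-4*x) dx = (3/16) - (3/16) = 0.
So ∫_{-pi}^{pi} v(x) cos(-4*x) dx = 0.
Hence Re(c_{-4}) = (1/(2*pi))·(0) = 0.

0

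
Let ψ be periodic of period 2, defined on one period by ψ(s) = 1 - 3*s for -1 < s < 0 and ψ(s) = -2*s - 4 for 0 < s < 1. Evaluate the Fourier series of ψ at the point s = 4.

s = 4 differs from s = 0 by 2 full period(s), and the series is 2-periodic.
At s = 0 the one-sided limits are ψ(0^-) = 1 and ψ(0^+) = -4.
By Dirichlet's theorem the series converges to their average, [(1) + (-4)]/2 = -3/2.

-3/2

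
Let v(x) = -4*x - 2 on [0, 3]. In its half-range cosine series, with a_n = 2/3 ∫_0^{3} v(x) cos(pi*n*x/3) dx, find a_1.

a_1 = 2/3 ∫_0^{3} (-4*x - 2) cos(pi*x/3) dx.
Integrating by parts (boundary term plus one more integral), an antiderivative of (-4*x - 2) cos(pi*x/3) is -12*x*sin(pi*x/3)/pi - 6*sin(pi*x/3)/pi - 36*cos(pi*x/3)/pi**2; evaluating from 0 to 3: ∫_{0}^{3} (-4*x - 2) cos(pi*x/3) dx = (36/pi**2) - (-36/pi**2) = 72/pi**2.
Hence a_1 = (2/3)·(72/pi**2) = 48/pi**2.

48/pi**2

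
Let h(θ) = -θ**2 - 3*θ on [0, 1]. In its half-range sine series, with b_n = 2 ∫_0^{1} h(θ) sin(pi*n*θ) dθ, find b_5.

8*(1 - 25*pi**2)/(125*pi**3)

b_5 = 2 ∫_0^{1} (-θ**2 - 3*θ) sin(5*pi*θ) dθ.
Integrating by parts twice (tabular method), an antiderivative of (-θ**2 - 3*θ) sin(5*pi*θ) is θ**2*cos(5*pi*θ)/(5*pi) - 2*θ*sin(5*pi*θ)/(25*pi**2) + 3*θ*cos(5*pi*θ)/(5*pi) - 3*sin(5*pi*θ)/(25*pi**2) - 2*cos(5*pi*θ)/(125*pi**3); evaluating from 0 to 1: ∫_{0}^{1} (-θ**2 - 3*θ) sin(5*pi*θ) dθ = (2*(1 - 50*pi**2)/(125*pi**3)) - (-2/(125*pi**3)) = 4*(1 - 25*pi**2)/(125*pi**3).
Hence b_5 = 2·(4*(1 - 25*pi**2)/(125*pi**3)) = 8*(1 - 25*pi**2)/(125*pi**3).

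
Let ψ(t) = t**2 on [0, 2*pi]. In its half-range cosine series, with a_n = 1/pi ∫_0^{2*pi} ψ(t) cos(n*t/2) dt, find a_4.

1

a_4 = 1/pi ∫_0^{2*pi} (t**2) cos(2*t) dt.
Integrating by parts twice (tabular method), an antiderivative of (t**2) cos(2*t) is t**2*sin(2*t)/2 + t*cos(2*t)/2 - sin(2*t)/4; evaluating from 0 to 2*pi: ∫_{0}^{2*pi} (t**2) cos(2*t) dt = (pi) - (0) = pi.
Hence a_4 = (1/pi)·(pi) = 1.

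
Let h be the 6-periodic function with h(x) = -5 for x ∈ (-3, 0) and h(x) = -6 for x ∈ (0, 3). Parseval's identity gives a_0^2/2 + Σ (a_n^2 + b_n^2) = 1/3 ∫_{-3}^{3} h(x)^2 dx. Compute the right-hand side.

1/3 ∫_{-3}^{3} h(x)^2 dx = 1/3 · (183) = 61.

61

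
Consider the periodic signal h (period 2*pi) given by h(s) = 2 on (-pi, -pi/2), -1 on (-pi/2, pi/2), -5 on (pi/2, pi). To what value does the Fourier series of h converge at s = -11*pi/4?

s = -11*pi/4 differs from s = -3*pi/4 by -1 full period(s), and the series is 2*pi-periodic.
h is continuous at s = -3*pi/4 with value 2, so the series converges to 2 there.

2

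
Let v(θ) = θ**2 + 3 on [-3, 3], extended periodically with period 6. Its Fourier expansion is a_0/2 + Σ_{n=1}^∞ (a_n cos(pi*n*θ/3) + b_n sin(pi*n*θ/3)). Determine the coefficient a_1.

a_1 = 1/3 ∫_{-3}^{3} v(θ) cos(pi*θ/3) dθ.
v is even and cos(pi*θ/3) is even, so the integrand is even and a_1 = 2/3 ∫_0^{3} v(θ) cos(pi*θ/3) dθ.
Integrating by parts twice (tabular method), an antiderivative of (θ**2 + 3) cos(pi*θ/3) is 3*θ**2*sin(pi*θ/3)/pi + 18*θ*cos(pi*θ/3)/pi**2 - 54*sin(pi*θ/3)/pi**3 + 9*sin(pi*θ/3)/pi; evaluating from 0 to 3: ∫_{0}^{3} (θ**2 + 3) cos(pi*θ/3) dθ = (-54/pi**2) - (0) = -54/pi**2.
Hence a_1 = (2/3)·(-54/pi**2) = -36/pi**2.

-36/pi**2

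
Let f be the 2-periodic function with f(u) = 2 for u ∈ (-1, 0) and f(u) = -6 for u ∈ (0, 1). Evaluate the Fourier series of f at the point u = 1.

-2

u = 1 differs from u = -1 by 1 full period(s), and the series is 2-periodic.
At u = -1 the one-sided limits are f(-1^-) = -6 and f(-1^+) = 2.
By Dirichlet's theorem the series converges to their average, [(-6) + (2)]/2 = -2.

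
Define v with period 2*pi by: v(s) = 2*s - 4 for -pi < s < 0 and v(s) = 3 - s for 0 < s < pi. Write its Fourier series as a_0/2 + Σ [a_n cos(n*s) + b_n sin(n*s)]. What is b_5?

b_5 = 1/pi ∫_{-pi}^{pi} v(s) sin(5*s) ds.
Split the integral at the breakpoints.
Integrating by parts (boundary term plus one more integral), an antiderivative of (2*s - 4) sin(5*s) is -2*s*cos(5*s)/5 + 2*sin(5*s)/25 + 4*cos(5*s)/5; evaluating from -pi to 0: ∫_{-pi}^{0} (2*s - 4) sin(5*s) ds = (4/5) - (-2*pi/5 - 4/5) = 2*pi/5 + 8/5.
Integrating by parts (boundary term plus one more integral), an antiderivative of (3 - s) sin(5*s) is s*cos(5*s)/5 - sin(5*s)/25 - 3*cos(5*s)/5; evaluating from 0 to pi: ∫_{0}^{pi} (3 - s) sin(5*s) ds = (3/5 - pi/5) - (-3/5) = 6/5 - pi/5.
Summing the pieces and multiplying by (1/pi) gives b_5 = (pi + 14)/(5*pi).

(pi + 14)/(5*pi)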